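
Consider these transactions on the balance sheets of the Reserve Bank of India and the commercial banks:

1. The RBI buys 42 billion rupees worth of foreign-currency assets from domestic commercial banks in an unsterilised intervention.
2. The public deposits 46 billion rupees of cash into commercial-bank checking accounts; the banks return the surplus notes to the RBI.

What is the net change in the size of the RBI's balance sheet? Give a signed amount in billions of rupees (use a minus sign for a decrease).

RBI balance sheet:
  Assets:      Foreign assets +42B
  Liabilities: Bank reserves +88B, Currency in circulation −46B
Commercial banking system:
  Assets:      Reserves at CB +88B, Foreign assets −42B
  Liabilities: Checkable deposits +46B
Change in total RBI assets = +42 billion.

+42 billion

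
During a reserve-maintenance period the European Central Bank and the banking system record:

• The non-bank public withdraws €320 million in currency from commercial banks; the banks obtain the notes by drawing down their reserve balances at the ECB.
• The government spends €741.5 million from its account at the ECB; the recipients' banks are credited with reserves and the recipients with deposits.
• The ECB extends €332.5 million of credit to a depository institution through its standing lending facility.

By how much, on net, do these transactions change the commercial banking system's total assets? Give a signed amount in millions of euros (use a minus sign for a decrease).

Currency withdrawal €320 million: bank balance sheets shrink → −€320M.
Government spending €741.5 million: bank balance sheets expand → +€741.5M.
Discount-window loan €332.5 million: bank balance sheets expand → +€332.5M.
Net: −320 + 741.5 + 332.5 = +€754 million.

+€754 million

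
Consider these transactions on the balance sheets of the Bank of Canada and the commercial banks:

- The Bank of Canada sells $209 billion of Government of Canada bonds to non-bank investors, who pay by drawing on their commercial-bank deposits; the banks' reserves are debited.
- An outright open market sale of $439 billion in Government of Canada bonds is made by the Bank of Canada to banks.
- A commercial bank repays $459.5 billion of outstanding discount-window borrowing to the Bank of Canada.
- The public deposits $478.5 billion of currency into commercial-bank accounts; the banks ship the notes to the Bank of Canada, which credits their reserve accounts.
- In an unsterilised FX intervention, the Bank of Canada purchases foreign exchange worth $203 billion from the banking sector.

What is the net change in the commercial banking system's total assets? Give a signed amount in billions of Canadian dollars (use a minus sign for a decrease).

-$190 billion

Asset sale (to non-banks) $209 billion: bank balance sheets shrink → −$209B.
OMO sale (to banks) $439 billion: just an asset swap on bank balance sheets → 0.
Discount-window repayment $459.5 billion: bank balance sheets shrink → −$459.5B.
Currency deposit $478.5 billion: bank balance sheets expand → +$478.5B.
FX purchase $203 billion: just an asset swap on bank balance sheets → 0.
Net: −209 + 0 − 459.5 + 478.5 + 0 = -$190 billion.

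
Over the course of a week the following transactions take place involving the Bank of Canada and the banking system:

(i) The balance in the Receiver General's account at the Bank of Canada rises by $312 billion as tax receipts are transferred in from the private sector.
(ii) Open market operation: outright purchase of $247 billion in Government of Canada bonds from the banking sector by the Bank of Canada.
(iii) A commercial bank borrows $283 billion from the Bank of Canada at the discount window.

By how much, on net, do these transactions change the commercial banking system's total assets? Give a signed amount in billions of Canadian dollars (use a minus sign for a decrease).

Government account inflow $312 billion: bank balance sheets shrink → −$312B.
OMO purchase (from banks) $247 billion: just an asset swap on bank balance sheets → 0.
Discount-window loan $283 billion: bank balance sheets expand → +$283B.
Net: −312 + 0 + 283 = -$29 billion.

-$29 billion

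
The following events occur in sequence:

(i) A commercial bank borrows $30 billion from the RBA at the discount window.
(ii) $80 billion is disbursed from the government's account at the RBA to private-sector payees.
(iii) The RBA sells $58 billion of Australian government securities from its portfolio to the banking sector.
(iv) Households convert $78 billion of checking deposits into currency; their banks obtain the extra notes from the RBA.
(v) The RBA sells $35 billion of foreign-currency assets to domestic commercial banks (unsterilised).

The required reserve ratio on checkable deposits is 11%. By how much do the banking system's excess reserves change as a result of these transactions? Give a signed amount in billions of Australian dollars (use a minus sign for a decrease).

-$61.22 billion

Discount-window loan $30 billion: reserves +$30B, deposits 0.
Government spending $80 billion: reserves +$80B, deposits +$80B.
OMO sale (to banks) $58 billion: reserves −$58B, deposits 0.
Currency withdrawal $78 billion: reserves −$78B, deposits −$78B.
FX sale $35 billion: reserves −$35B, deposits 0.
Totals: Δreserves = −$61B, Δdeposits = +$2B.
Δrequired reserves = 11% × +$2B = +$0.22B.
Δexcess reserves = Δreserves − Δrequired = −$61B − (+$0.22B) = -$61.22 billion.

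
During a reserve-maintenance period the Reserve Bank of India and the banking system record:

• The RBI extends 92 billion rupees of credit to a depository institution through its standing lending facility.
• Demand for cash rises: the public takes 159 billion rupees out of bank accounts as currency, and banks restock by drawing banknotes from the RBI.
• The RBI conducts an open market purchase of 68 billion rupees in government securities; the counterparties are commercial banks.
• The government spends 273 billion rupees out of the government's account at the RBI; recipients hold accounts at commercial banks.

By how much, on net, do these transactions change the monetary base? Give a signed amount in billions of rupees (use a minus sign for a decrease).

+433 billion

RBI balance sheet:
  Assets:      Securities +68B, Loans to banks +92B
  Liabilities: Bank reserves +274B, Currency in circulation +159B, Government deposits −273B
Monetary base = currency + reserves: +159B + (+274B) = +433 billion.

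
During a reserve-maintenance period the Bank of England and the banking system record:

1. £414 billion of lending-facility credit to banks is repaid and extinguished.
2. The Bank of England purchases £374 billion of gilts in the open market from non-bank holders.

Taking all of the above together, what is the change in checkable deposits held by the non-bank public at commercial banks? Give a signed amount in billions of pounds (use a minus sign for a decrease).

Bank of England balance sheet:
  Assets:      Securities +£374B, Loans to banks −£414B
  Liabilities: Bank reserves −£40B
Commercial banking system:
  Assets:      Reserves at CB −£40B
  Liabilities: Checkable deposits +£374B, Borrowings from CB −£414B
So the change in checkable deposits held by the non-bank public at commercial banks is +£374 billion.

+£374 billion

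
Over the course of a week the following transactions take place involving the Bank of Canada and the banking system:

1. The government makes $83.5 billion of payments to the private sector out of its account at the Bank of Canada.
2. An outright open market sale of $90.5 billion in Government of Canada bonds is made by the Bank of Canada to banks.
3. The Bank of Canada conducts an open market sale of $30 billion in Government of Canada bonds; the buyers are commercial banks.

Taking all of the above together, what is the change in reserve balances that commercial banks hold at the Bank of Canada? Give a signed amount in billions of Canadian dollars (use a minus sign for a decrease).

-$37 billion

Bank of Canada balance sheet:
  Assets:      Securities −$120.5B
  Liabilities: Bank reserves −$37B, Government deposits −$83.5B
So the change in reserve balances that commercial banks hold at the Bank of Canada is -$37 billion.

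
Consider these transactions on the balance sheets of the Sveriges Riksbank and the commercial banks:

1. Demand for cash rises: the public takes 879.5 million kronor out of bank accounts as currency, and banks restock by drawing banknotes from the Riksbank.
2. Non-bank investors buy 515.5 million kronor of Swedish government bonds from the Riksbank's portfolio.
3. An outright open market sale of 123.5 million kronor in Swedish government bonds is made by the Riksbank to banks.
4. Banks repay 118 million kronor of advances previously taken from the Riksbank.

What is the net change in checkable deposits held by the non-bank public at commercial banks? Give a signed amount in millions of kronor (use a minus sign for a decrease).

Currency withdrawal 879.5 million kronor: non-bank counterparties' bank balances fall → −879.5M.
Asset sale (to non-banks) 515.5 million kronor: non-bank counterparties' bank balances fall → −515.5M.
OMO sale (to banks) 123.5 million kronor: the counterparty is a bank, so public deposits are unchanged → 0.
Discount-window repayment 118 million kronor: the counterparty is a bank, so public deposits are unchanged → 0.
Net: −879.5 − 515.5 + 0 + 0 = -1395 million.

-1395 million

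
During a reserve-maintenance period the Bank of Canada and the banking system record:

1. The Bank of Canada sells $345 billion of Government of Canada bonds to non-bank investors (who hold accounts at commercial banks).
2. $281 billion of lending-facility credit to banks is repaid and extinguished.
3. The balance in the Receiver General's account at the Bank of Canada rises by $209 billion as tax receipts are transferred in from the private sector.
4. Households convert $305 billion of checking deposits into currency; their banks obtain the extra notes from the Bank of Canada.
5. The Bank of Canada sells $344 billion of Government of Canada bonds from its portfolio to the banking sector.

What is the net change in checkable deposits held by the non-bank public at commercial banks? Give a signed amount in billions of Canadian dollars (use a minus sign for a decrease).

-$859 billion

Bank of Canada balance sheet:
  Assets:      Securities −$689B, Loans to banks −$281B
  Liabilities: Bank reserves −$1484B, Currency in circulation +$305B, Government deposits +$209B
Commercial banking system:
  Assets:      Reserves at CB −$1484B, Securities +$344B
  Liabilities: Checkable deposits −$859B, Borrowings from CB −$281B
So the change in checkable deposits held by the non-bank public at commercial banks is -$859 billion.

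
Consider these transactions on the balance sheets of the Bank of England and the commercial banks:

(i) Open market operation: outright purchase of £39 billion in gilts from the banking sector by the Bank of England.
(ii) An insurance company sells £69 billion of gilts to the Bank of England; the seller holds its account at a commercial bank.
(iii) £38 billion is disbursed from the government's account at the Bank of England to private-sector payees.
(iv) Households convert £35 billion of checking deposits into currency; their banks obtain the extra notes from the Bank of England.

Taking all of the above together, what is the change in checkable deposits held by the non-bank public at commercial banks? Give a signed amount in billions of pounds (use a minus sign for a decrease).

Bank of England balance sheet:
  Assets:      Securities +£108B
  Liabilities: Bank reserves +£111B, Currency in circulation +£35B, Government deposits −£38B
Commercial banking system:
  Assets:      Reserves at CB +£111B, Securities −£39B
  Liabilities: Checkable deposits +£72B
So the change in checkable deposits held by the non-bank public at commercial banks is +£72 billion.

+£72 billion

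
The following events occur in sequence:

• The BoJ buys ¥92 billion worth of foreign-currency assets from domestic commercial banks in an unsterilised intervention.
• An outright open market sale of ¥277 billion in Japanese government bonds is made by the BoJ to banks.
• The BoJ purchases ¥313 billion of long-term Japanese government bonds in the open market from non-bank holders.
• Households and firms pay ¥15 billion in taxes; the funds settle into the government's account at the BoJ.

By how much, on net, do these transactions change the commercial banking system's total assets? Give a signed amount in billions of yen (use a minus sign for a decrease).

+¥298 billion

BoJ balance sheet:
  Assets:      Securities +¥36B, Foreign assets +¥92B
  Liabilities: Bank reserves +¥113B, Government deposits +¥15B
Commercial banking system:
  Assets:      Reserves at CB +¥113B, Securities +¥277B, Foreign assets −¥92B
  Liabilities: Checkable deposits +¥298B
Change in total bank assets = +¥298 billion.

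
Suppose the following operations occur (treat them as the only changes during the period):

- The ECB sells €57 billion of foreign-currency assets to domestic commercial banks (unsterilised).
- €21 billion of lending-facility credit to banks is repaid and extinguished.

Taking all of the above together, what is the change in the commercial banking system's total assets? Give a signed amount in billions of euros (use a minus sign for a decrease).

-€21 billion

FX sale €57 billion: just an asset swap on bank balance sheets → 0.
Discount-window repayment €21 billion: bank balance sheets shrink → −€21B.
Net: 0 − 21 = -€21 billion.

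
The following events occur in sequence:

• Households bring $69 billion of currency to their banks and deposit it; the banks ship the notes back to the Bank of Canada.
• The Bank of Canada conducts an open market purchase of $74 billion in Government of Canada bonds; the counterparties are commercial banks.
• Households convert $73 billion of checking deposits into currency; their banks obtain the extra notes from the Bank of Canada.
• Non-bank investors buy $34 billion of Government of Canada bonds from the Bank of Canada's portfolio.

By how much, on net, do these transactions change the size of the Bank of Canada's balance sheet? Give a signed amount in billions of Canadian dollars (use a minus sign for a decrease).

+$40 billion

Currency deposit $69 billion: only the composition of liabilities changes → 0.
OMO purchase (from banks) $74 billion: a Bank of Canada asset is acquired → +$74B.
Currency withdrawal $73 billion: only the composition of liabilities changes → 0.
Asset sale (to non-banks) $34 billion: a Bank of Canada asset is shed → −$34B.
Net: 0 + 74 + 0 − 34 = +$40 billion.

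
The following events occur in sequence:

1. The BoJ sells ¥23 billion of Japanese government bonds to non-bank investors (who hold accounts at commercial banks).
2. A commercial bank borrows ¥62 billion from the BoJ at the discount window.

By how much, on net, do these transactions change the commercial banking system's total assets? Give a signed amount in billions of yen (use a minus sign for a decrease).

+¥39 billion

BoJ balance sheet:
  Assets:      Securities −¥23B, Loans to banks +¥62B
  Liabilities: Bank reserves +¥39B
Commercial banking system:
  Assets:      Reserves at CB +¥39B
  Liabilities: Checkable deposits −¥23B, Borrowings from CB +¥62B
Change in total bank assets = +¥39 billion.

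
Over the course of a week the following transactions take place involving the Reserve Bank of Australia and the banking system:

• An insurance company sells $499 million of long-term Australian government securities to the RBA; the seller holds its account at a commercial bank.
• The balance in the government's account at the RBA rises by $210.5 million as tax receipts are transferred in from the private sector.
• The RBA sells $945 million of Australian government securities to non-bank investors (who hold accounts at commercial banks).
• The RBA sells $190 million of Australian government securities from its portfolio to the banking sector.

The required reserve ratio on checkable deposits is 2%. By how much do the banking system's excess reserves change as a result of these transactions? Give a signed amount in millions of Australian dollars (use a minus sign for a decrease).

Asset purchase (from non-banks) $499 million: reserves +$499M, deposits +$499M.
Government account inflow $210.5 million: reserves −$210.5M, deposits −$210.5M.
Asset sale (to non-banks) $945 million: reserves −$945M, deposits −$945M.
OMO sale (to banks) $190 million: reserves −$190M, deposits 0.
Totals: Δreserves = −$846.5M, Δdeposits = −$656.5M.
Δrequired reserves = 2% × −$656.5M = −$13.13M.
Δexcess reserves = Δreserves − Δrequired = −$846.5M − (−$13.13M) = -$833.37 million.

-$833.37 million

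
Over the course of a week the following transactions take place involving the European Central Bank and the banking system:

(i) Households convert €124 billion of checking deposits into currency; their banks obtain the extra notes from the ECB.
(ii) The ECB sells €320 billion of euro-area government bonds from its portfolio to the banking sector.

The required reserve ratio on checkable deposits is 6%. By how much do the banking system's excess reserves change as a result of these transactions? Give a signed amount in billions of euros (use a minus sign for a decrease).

Currency withdrawal €124 billion: reserves −€124B, deposits −€124B.
OMO sale (to banks) €320 billion: reserves −€320B, deposits 0.
Totals: Δreserves = −€444B, Δdeposits = −€124B.
Δrequired reserves = 6% × −€124B = −€7.44B.
Δexcess reserves = Δreserves − Δrequired = −€444B − (−€7.44B) = -€436.56 billion.

-€436.56 billion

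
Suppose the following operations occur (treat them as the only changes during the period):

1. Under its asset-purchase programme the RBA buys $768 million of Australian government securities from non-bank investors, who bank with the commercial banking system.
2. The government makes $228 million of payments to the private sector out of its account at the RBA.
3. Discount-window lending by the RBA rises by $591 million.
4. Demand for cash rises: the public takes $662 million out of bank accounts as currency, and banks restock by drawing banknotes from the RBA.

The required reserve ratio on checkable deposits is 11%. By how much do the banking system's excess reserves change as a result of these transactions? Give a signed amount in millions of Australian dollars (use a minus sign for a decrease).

Asset purchase (from non-banks) $768 million: reserves +$768M, deposits +$768M.
Government spending $228 million: reserves +$228M, deposits +$228M.
Discount-window loan $591 million: reserves +$591M, deposits 0.
Currency withdrawal $662 million: reserves −$662M, deposits −$662M.
Totals: Δreserves = +$925M, Δdeposits = +$334M.
Δrequired reserves = 11% × +$334M = +$36.74M.
Δexcess reserves = Δreserves − Δrequired = +$925M − (+$36.74M) = +$888.26 million.

+$888.26 million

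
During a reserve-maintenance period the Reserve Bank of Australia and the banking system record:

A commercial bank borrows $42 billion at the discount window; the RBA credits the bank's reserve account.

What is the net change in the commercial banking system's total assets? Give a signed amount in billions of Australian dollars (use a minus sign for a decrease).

Discount-window loan $42 billion: bank balance sheets expand → +$42B.

+$42 billion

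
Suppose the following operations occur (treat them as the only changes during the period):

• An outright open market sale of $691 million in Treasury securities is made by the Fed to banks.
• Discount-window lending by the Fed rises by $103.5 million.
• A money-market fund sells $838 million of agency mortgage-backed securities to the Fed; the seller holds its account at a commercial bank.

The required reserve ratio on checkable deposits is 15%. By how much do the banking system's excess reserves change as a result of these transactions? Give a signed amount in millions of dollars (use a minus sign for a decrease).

OMO sale (to banks) $691 million: reserves −$691M, deposits 0.
Discount-window loan $103.5 million: reserves +$103.5M, deposits 0.
Asset purchase (from non-banks) $838 million: reserves +$838M, deposits +$838M.
Totals: Δreserves = +$250.5M, Δdeposits = +$838M.
Δrequired reserves = 15% × +$838M = +$125.7M.
Δexcess reserves = Δreserves − Δrequired = +$250.5M − (+$125.7M) = +$124.8 million.

+$124.8 million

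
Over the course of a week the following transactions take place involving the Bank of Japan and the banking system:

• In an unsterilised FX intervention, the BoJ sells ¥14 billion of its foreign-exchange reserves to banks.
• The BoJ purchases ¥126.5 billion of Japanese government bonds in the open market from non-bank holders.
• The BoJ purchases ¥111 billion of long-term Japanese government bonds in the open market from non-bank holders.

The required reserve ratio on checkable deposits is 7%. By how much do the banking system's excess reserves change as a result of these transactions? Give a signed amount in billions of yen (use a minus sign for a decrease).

FX sale ¥14 billion: reserves −¥14B, deposits 0.
Asset purchase (from non-banks) ¥126.5 billion: reserves +¥126.5B, deposits +¥126.5B.
Asset purchase (from non-banks) ¥111 billion: reserves +¥111B, deposits +¥111B.
Totals: Δreserves = +¥223.5B, Δdeposits = +¥237.5B.
Δrequired reserves = 7% × +¥237.5B = +¥16.625B.
Δexcess reserves = Δreserves − Δrequired = +¥223.5B − (+¥16.625B) = +¥206.875 billion.

+¥206.875 billion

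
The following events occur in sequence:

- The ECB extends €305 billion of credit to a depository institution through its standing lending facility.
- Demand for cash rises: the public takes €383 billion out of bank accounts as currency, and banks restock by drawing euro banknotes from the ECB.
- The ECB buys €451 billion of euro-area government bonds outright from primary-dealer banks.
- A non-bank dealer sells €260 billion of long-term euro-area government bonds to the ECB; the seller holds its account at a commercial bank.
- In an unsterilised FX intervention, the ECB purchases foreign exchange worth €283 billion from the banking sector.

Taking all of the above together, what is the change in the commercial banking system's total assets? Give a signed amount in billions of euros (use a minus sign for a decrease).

ECB balance sheet:
  Assets:      Securities +€711B, Loans to banks +€305B, Foreign assets +€283B
  Liabilities: Bank reserves +€916B, Currency in circulation +€383B
Commercial banking system:
  Assets:      Reserves at CB +€916B, Securities −€451B, Foreign assets −€283B
  Liabilities: Checkable deposits −€123B, Borrowings from CB +€305B
Change in total bank assets = +€182 billion.

+€182 billion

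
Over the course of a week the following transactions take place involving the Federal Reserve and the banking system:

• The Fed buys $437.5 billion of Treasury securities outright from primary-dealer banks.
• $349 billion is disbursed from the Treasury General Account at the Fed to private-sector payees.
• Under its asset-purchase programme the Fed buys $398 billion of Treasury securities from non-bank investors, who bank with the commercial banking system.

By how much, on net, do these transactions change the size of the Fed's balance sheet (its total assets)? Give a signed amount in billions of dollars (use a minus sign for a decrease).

OMO purchase (from banks) $437.5 billion: a Fed asset is acquired → +$437.5B.
Government spending $349 billion: only the composition of liabilities changes → 0.
Asset purchase (from non-banks) $398 billion: a Fed asset is acquired → +$398B.
Net: 437.5 + 0 + 398 = +$835.5 billion.

+$835.5 billion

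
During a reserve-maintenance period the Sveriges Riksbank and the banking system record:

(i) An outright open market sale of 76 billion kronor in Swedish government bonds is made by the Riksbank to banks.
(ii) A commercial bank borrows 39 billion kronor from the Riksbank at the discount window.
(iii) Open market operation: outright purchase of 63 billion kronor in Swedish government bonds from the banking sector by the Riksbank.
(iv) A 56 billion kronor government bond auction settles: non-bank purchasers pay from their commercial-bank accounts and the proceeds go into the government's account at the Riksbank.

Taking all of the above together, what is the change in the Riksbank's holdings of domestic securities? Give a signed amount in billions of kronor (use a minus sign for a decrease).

-13 billion

OMO sale (to banks) 76 billion kronor: securities removed from the Riksbank's portfolio → −76B.
Discount-window loan 39 billion kronor: the Riksbank's securities portfolio is untouched → 0.
OMO purchase (from banks) 63 billion kronor: securities added to the Riksbank's portfolio → +63B.
Government account inflow 56 billion kronor: the Riksbank's securities portfolio is untouched → 0.
Net: −76 + 0 + 63 + 0 = -13 billion.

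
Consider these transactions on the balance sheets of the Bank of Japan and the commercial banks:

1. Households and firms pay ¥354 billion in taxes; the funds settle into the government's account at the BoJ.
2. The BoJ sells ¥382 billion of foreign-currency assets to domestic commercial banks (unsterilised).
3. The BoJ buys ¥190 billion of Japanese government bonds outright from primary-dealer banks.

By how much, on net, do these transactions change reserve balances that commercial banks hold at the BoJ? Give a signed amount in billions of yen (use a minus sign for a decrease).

BoJ balance sheet:
  Assets:      Securities +¥190B, Foreign assets −¥382B
  Liabilities: Bank reserves −¥546B, Government deposits +¥354B
Commercial banking system:
  Assets:      Reserves at CB −¥546B, Securities −¥190B, Foreign assets +¥382B
  Liabilities: Checkable deposits −¥354B
So the change in reserve balances that commercial banks hold at the BoJ is -¥546 billion.

-¥546 billion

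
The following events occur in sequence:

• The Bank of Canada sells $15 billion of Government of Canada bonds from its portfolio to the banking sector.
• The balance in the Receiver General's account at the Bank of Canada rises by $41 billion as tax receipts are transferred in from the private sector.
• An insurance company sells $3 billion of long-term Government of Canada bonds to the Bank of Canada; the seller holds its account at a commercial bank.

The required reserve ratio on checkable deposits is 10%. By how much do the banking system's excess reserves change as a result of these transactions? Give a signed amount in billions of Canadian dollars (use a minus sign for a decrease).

OMO sale (to banks) $15 billion: reserves −$15B, deposits 0.
Government account inflow $41 billion: reserves −$41B, deposits −$41B.
Asset purchase (from non-banks) $3 billion: reserves +$3B, deposits +$3B.
Totals: Δreserves = −$53B, Δdeposits = −$38B.
Δrequired reserves = 10% × −$38B = −$3.8B.
Δexcess reserves = Δreserves − Δrequired = −$53B − (−$3.8B) = -$49.2 billion.

-$49.2 billion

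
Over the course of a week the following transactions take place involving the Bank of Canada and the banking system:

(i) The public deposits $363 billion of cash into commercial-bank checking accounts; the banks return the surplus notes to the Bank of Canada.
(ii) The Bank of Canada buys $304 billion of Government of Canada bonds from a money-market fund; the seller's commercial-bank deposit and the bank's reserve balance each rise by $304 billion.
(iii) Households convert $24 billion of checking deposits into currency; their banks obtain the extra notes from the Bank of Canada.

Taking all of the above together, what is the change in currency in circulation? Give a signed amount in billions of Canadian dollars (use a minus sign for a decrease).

-$339 billion

Currency deposit $363 billion: notes return to the central bank → −$363B.
Asset purchase (from non-banks) $304 billion: no currency enters or leaves circulation → 0.
Currency withdrawal $24 billion: notes leave the central bank → +$24B.
Net: −363 + 0 + 24 = -$339 billion.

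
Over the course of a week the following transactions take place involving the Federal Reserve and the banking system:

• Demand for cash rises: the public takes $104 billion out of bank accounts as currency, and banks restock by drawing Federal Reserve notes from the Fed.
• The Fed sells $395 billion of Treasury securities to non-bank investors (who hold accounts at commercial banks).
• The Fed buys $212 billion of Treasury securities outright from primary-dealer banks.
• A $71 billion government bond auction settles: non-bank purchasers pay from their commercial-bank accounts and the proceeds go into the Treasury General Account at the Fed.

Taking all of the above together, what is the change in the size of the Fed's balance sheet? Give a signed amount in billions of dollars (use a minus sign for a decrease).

-$183 billion

Currency withdrawal $104 billion: only the composition of liabilities changes → 0.
Asset sale (to non-banks) $395 billion: a Fed asset is shed → −$395B.
OMO purchase (from banks) $212 billion: a Fed asset is acquired → +$212B.
Government account inflow $71 billion: only the composition of liabilities changes → 0.
Net: 0 − 395 + 212 + 0 = -$183 billion.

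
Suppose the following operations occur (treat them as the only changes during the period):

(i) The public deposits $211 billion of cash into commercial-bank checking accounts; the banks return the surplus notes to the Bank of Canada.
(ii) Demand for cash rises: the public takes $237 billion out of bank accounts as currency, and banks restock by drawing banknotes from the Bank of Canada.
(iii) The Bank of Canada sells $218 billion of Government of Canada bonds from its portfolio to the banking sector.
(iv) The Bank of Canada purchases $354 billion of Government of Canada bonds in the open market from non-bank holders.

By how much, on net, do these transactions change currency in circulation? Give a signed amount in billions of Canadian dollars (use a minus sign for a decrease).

Bank of Canada balance sheet:
  Assets:      Securities +$136B
  Liabilities: Bank reserves +$110B, Currency in circulation +$26B
So the change in currency in circulation is +$26 billion.

+$26 billion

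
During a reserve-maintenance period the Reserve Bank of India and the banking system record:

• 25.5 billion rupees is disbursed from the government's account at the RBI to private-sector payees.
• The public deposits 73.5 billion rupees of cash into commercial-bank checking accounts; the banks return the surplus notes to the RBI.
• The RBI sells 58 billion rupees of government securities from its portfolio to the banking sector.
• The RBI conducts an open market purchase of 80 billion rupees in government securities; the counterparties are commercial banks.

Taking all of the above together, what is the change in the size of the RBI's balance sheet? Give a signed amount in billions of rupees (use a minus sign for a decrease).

+22 billion

RBI balance sheet:
  Assets:      Securities +22B
  Liabilities: Bank reserves +121B, Currency in circulation −73.5B, Government deposits −25.5B
Change in total RBI assets = +22 billion.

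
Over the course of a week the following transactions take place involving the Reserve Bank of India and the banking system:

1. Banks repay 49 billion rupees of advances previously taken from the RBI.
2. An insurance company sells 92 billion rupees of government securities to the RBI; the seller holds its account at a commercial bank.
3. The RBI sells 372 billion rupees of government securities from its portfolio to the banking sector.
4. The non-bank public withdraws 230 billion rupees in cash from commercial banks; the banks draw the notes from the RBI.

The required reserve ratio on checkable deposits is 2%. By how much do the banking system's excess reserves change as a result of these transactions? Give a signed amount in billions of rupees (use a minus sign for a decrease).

-556.24 billion

Discount-window repayment 49 billion rupees: reserves −49B, deposits 0.
Asset purchase (from non-banks) 92 billion rupees: reserves +92B, deposits +92B.
OMO sale (to banks) 372 billion rupees: reserves −372B, deposits 0.
Currency withdrawal 230 billion rupees: reserves −230B, deposits −230B.
Totals: Δreserves = −559B, Δdeposits = −138B.
Δrequired reserves = 2% × −138B = −2.76B.
Δexcess reserves = Δreserves − Δrequired = −559B − (−2.76B) = -556.24 billion.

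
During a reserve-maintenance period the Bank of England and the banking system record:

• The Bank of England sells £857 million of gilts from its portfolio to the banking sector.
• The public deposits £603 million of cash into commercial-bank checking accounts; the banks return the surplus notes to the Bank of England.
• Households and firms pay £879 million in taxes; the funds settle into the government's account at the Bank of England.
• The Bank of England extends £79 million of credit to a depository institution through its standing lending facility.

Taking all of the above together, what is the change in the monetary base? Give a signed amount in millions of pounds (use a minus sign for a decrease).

-£1657 million

OMO sale (to banks) £857 million: Bank of England balance sheet contracts → −£857M.
Currency deposit £603 million: just a shift between currency and reserves — both are base money → 0.
Government account inflow £879 million: reserves shift to a non-base liability → −£879M.
Discount-window loan £79 million: Bank of England balance sheet expands → +£79M.
Net: −857 + 0 − 879 + 79 = -£1657 million.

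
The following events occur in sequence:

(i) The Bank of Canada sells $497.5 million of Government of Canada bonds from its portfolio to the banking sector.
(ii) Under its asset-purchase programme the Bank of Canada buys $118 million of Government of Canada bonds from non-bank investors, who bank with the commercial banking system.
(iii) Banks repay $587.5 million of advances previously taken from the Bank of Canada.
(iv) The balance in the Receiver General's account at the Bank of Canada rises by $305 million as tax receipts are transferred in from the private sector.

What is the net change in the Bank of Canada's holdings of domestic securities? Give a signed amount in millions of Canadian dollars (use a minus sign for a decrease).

Bank of Canada balance sheet:
  Assets:      Securities −$379.5M, Loans to banks −$587.5M
  Liabilities: Bank reserves −$1272M, Government deposits +$305M
Commercial banking system:
  Assets:      Reserves at CB −$1272M, Securities +$497.5M
  Liabilities: Checkable deposits −$187M, Borrowings from CB −$587.5M
So the change in the Bank of Canada's holdings of domestic securities is -$379.5 million.

-$379.5 million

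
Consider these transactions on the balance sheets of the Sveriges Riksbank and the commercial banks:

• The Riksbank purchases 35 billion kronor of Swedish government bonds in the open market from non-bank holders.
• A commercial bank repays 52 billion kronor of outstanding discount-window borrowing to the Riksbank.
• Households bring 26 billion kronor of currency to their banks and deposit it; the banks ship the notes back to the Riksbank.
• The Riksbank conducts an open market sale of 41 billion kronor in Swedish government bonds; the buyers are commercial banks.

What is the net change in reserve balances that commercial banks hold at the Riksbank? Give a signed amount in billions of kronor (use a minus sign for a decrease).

-32 billion

Asset purchase (from non-banks) 35 billion kronor: the Riksbank pays by crediting reserve accounts → +35B.
Discount-window repayment 52 billion kronor: repayment is debited from reserves → −52B.
Currency deposit 26 billion kronor: returned notes are swapped for reserve credit → +26B.
OMO sale (to banks) 41 billion kronor: the buying banks pay out of their reserve balances → −41B.
Net: 35 − 52 + 26 − 41 = -32 billion.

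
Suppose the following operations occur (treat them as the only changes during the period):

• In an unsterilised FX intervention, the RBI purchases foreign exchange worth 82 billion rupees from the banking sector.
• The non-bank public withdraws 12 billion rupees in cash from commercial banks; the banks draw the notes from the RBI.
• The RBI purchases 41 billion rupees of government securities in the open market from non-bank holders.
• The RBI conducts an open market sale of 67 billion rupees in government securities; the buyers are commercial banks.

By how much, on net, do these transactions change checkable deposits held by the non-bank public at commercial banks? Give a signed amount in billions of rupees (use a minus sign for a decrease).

+29 billion

FX purchase 82 billion rupees: the counterparty is a bank, so public deposits are unchanged → 0.
Currency withdrawal 12 billion rupees: non-bank counterparties' bank balances fall → −12B.
Asset purchase (from non-banks) 41 billion rupees: non-bank counterparties' bank balances rise → +41B.
OMO sale (to banks) 67 billion rupees: the counterparty is a bank, so public deposits are unchanged → 0.
Net: 0 − 12 + 41 + 0 = +29 billion.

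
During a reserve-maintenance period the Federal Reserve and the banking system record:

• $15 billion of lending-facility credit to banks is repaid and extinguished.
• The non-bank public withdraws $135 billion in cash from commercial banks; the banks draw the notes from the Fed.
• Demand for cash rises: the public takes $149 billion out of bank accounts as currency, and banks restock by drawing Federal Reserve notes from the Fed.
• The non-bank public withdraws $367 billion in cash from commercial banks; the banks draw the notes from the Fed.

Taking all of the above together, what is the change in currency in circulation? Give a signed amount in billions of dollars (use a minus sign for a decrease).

Discount-window repayment $15 billion: no currency enters or leaves circulation → 0.
Currency withdrawal $135 billion: notes leave the central bank → +$135B.
Currency withdrawal $149 billion: notes leave the central bank → +$149B.
Currency withdrawal $367 billion: notes leave the central bank → +$367B.
Net: 0 + 135 + 149 + 367 = +$651 billion.

+$651 billion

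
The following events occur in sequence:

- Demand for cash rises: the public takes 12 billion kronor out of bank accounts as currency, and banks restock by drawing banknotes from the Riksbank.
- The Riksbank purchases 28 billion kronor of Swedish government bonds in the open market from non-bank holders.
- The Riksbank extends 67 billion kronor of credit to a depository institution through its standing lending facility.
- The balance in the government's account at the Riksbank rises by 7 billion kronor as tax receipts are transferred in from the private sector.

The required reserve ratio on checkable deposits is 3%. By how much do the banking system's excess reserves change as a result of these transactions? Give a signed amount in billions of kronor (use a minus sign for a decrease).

+75.73 billion

Currency withdrawal 12 billion kronor: reserves −12B, deposits −12B.
Asset purchase (from non-banks) 28 billion kronor: reserves +28B, deposits +28B.
Discount-window loan 67 billion kronor: reserves +67B, deposits 0.
Government account inflow 7 billion kronor: reserves −7B, deposits −7B.
Totals: Δreserves = +76B, Δdeposits = +9B.
Δrequired reserves = 3% × +9B = +0.27B.
Δexcess reserves = Δreserves − Δrequired = +76B − (+0.27B) = +75.73 billion.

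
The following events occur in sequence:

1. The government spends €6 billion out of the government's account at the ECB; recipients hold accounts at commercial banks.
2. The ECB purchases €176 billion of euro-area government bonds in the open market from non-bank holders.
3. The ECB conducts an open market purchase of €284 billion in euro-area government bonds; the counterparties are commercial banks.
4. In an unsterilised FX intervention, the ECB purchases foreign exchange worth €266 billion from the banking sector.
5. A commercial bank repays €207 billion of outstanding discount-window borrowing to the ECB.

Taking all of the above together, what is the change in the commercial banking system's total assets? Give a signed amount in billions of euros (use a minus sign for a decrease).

-€25 billion

Government spending €6 billion: bank balance sheets expand → +€6B.
Asset purchase (from non-banks) €176 billion: bank balance sheets expand → +€176B.
OMO purchase (from banks) €284 billion: just an asset swap on bank balance sheets → 0.
FX purchase €266 billion: just an asset swap on bank balance sheets → 0.
Discount-window repayment €207 billion: bank balance sheets shrink → −€207B.
Net: 6 + 176 + 0 + 0 − 207 = -€25 billion.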